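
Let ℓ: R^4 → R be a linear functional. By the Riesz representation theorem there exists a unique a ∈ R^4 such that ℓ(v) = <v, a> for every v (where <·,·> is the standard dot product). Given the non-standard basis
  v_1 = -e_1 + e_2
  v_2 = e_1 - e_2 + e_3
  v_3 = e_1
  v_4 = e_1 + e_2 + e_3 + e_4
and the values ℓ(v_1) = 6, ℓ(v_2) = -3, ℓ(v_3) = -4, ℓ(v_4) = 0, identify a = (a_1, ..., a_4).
a = (-4, 2, 3, -1)

Write a = (a_1, ..., a_4) in the standard basis. For each basis vector v_i, ℓ(v_i) = <v_i, a> is a linear equation in the a_j's. Collect the n equations into a matrix system V a = ℓ, where row i of V is v_i (expressed in the standard basis). Since V is invertible (lower-triangular with 1s on the diagonal, up to permutation), solve by back-substitution:
  V =
[[-1, 1, 0, 0],
 [1, -1, 1, 0],
 [1, 0, 0, 0],
 [1, 1, 1, 1]]
  V a = (6, -3, -4, 0)
Solving gives a = (-4, 2, 3, -1).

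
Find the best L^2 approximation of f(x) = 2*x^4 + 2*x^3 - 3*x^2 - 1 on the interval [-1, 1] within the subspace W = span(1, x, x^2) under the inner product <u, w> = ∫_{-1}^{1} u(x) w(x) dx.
g(x) = -9*x^2/7 + 6*x/5 - 41/35

The best approximation g ∈ W is the orthogonal projection of f onto W. Writing g = a_0 + a_1 x + a_2 x^2, the coefficients solve the normal equations G · a = b where
  G_{ij} = <φ_i, φ_j> and b_i = <f, φ_i>, with φ_0 = 1, φ_1 = x, φ_2 = x^2.
G =
  [2, 0, 2/3]
  [0, 2/3, 0]
  [2/3, 0, 2/5],
b = (-16/5, 4/5, -136/105).
Solving gives a_0 = -41/35, a_1 = 6/5, a_2 = -9/7, so
  g(x) = -9*x^2/7 + 6*x/5 - 41/35.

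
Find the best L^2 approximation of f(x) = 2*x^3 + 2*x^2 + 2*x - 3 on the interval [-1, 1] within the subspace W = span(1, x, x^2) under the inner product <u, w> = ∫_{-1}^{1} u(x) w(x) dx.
g(x) = 2*x^2 + 16*x/5 - 3

The best approximation g ∈ W is the orthogonal projection of f onto W. Writing g = a_0 + a_1 x + a_2 x^2, the coefficients solve the normal equations G · a = b where
  G_{ij} = <φ_i, φ_j> and b_i = <f, φ_i>, with φ_0 = 1, φ_1 = x, φ_2 = x^2.
G =
  [2, 0, 2/3]
  [0, 2/3, 0]
  [2/3, 0, 2/5],
b = (-14/3, 32/15, -6/5).
Solving gives a_0 = -3, a_1 = 16/5, a_2 = 2, so
  g(x) = 2*x^2 + 16*x/5 - 3.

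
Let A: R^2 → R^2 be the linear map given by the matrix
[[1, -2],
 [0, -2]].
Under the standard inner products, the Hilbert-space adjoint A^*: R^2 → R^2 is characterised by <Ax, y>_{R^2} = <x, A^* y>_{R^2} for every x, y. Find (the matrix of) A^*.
A^* = A^T =
[[1, 0],
 [-2, -2]]

For real matrices with standard dot products, the defining identity <Ax, y> = <x, A^* y> gives (Ax)^T y = x^T (A^*) y, i.e. x^T A^T y = x^T (A^*) y. Since this holds for all x, y, we must have A^* = A^T. Therefore
A^* =
[[1, 0],
 [-2, -2]].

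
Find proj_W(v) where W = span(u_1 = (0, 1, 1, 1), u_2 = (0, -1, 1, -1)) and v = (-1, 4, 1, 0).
proj_W(v) = (0, 2, 1, 2)

Set up U = [u_1 | ... | u_2] ∈ R^(4×2). The projector onto W = col(U) is P = U (U^T U)^(-1) U^T.
Compute U^T U =
  [3, -1]
  [-1, 3],
and U^T v = (5, -3).
Solve U^T U · c = U^T v for the coefficients: c = (3/2, -1/2). The projection is proj_W(v) = U c.
Check: (v - proj_W(v)) · u_1 = 0  (should be 0).
Check: (v - proj_W(v)) · u_2 = 0  (should be 0).
Result: proj_W(v) = (0, 2, 1, 2).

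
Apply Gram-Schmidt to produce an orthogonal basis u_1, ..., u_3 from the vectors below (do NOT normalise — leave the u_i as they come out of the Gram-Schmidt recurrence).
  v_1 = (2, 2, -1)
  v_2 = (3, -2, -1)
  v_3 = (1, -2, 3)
Orthogonal basis:
  u_1 = (2, 2, -1)
  u_2 = (7/3, -8/3, -2/3)
  u_3 = (128/117, 32/117, 320/117)

Apply the Gram-Schmidt recurrence
  u_1 = v_1
  u_i = v_i − Σ_{j<i} ((v_i · u_j) / (u_j · u_j)) · u_j.

Step by step this gives:
  u_1 = (2, 2, -1)
  u_2 = (7/3, -8/3, -2/3)
  u_3 = (128/117, 32/117, 320/117)

Orthogonality check:
  u_2 · u_1 = 0 (should be 0)
  u_3 · u_1 = 0 (should be 0)
  u_3 · u_2 = 0 (should be 0)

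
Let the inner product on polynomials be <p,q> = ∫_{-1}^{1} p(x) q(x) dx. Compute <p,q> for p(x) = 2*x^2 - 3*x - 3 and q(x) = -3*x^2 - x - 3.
<p,q> = 98/5

Expand the product: p(x)·q(x) = -6*x^4 + 7*x^3 + 6*x^2 + 12*x + 9.
∫_{-1}^{1} of each monomial x^k gives [2/(k+1) if k even, 0 if k odd]. Integrating term-by-term (or equivalently evaluating the antiderivative F(x) = -6*x^5/5 + 7*x^4/4 + 2*x^3 + 6*x^2 + 9*x at the endpoints):
  F(1) − F(−1) = 351/20 − (-41/20) = 98/5.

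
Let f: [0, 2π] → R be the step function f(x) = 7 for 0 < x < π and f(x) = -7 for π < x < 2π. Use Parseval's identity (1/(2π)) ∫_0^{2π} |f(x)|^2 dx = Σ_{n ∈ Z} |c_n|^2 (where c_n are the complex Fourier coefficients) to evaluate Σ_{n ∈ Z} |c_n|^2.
Σ |c_n|^2 = 49

Parseval equates the L^2 energy of f (normalised by 1/(2π)) with the ℓ^2 sum of its Fourier coefficients: (1/(2π)) ∫_0^{2π} |f|^2 = Σ |c_n|^2.
Compute the left side: (1/(2π)) [∫_0^π 7^2 dx + ∫_π^{2π} (-7)^2 dx] = (1/(2π)) · (49π + 49π) = (49 + 49)/2 = 49.
So Σ_{n ∈ Z} |c_n|^2 = 49.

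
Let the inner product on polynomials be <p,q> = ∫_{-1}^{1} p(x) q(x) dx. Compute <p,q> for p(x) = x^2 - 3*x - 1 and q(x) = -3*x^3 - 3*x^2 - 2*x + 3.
<p,q> = 22/5

Expand the product: p(x)·q(x) = -3*x^5 + 6*x^4 + 10*x^3 + 12*x^2 - 7*x - 3.
∫_{-1}^{1} of each monomial x^k gives [2/(k+1) if k even, 0 if k odd]. Integrating term-by-term (or equivalently evaluating the antiderivative F(x) = -x^6/2 + 6*x^5/5 + 5*x^4/2 + 4*x^3 - 7*x^2/2 - 3*x at the endpoints):
  F(1) − F(−1) = 7/10 − (-37/10) = 22/5.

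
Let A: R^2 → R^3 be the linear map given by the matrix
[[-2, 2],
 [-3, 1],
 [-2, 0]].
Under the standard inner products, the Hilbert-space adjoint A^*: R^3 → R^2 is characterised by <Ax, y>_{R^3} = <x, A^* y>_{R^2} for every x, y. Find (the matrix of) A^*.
A^* = A^T =
[[-2, -3, -2],
 [2, 1, 0]]

For real matrices with standard dot products, the defining identity <Ax, y> = <x, A^* y> gives (Ax)^T y = x^T (A^*) y, i.e. x^T A^T y = x^T (A^*) y. Since this holds for all x, y, we must have A^* = A^T. Therefore
A^* =
[[-2, -3, -2],
 [2, 1, 0]].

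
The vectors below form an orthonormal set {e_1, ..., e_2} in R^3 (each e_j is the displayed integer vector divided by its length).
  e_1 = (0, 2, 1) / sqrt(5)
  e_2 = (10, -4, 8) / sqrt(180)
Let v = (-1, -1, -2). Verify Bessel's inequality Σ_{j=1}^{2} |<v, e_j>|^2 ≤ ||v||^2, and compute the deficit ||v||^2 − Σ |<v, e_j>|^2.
Σ |<v, e_j>|^2 = 53/9; ||v||^2 = 6; deficit = 1/9

Write each e_j = u_j / sqrt(<u_j, u_j>) where u_j is the displayed integer vector. Then <v, e_j> = <v, u_j> / sqrt(<u_j, u_j>), so |<v, e_j>|^2 = <v, u_j>^2 / <u_j, u_j>.
Coefficients: <v, e_1> = -4/sqrt(5), <v, e_2> = -22/sqrt(180).
Square and sum: Σ |<v, e_j>|^2 = 53/9.
Compute ||v||^2 = v·v = 6.
Deficit = 6 − 53/9 = 1/9 ≥ 0, confirming Bessel's inequality. (The deficit equals ||v − Σ <v,e_j> e_j||^2, the squared distance from v to span{e_j}.)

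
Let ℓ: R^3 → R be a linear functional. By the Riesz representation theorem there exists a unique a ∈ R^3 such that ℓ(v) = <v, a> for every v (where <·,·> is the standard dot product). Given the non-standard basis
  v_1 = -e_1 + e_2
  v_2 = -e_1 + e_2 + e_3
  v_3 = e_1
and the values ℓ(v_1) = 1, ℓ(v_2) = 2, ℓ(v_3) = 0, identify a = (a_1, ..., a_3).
a = (0, 1, 1)

Write a = (a_1, ..., a_3) in the standard basis. For each basis vector v_i, ℓ(v_i) = <v_i, a> is a linear equation in the a_j's. Collect the n equations into a matrix system V a = ℓ, where row i of V is v_i (expressed in the standard basis). Since V is invertible (lower-triangular with 1s on the diagonal, up to permutation), solve by back-substitution:
  V =
[[-1, 1, 0],
 [-1, 1, 1],
 [1, 0, 0]]
  V a = (1, 2, 0)
Solving gives a = (0, 1, 1).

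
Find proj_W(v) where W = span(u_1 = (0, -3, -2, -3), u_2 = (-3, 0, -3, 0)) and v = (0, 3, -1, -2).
proj_W(v) = (-3/5, 3/10, -2/5, 3/10)

Set up U = [u_1 | ... | u_2] ∈ R^(4×2). The projector onto W = col(U) is P = U (U^T U)^(-1) U^T.
Compute U^T U =
  [22, 6]
  [6, 18],
and U^T v = (-1, 3).
Solve U^T U · c = U^T v for the coefficients: c = (-1/10, 1/5). The projection is proj_W(v) = U c.
Check: (v - proj_W(v)) · u_1 = 0  (should be 0).
Check: (v - proj_W(v)) · u_2 = 0  (should be 0).
Result: proj_W(v) = (-3/5, 3/10, -2/5, 3/10).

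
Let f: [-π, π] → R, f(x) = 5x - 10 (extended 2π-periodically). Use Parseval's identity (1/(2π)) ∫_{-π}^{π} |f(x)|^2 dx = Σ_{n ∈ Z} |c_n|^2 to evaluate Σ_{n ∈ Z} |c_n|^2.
Σ |c_n|^2 = 25π^2/3 + 100

Expand and integrate term by term over [-π, π]:
  ∫ (5x)^2 dx = 25·(2π^3/3); ∫ 2·5·(-10)·x dx = 0 (odd integrand); ∫ (-10)^2 dx = 100·2π.
So (1/(2π)) ∫_{-π}^{π} (5x - 10)^2 dx = 25π^2/3 + 100 = 25π^2/3 + 100.
Parseval ⇒ Σ |c_n|^2 = 25π^2/3 + 100.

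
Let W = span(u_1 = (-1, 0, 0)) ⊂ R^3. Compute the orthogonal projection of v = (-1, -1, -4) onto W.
proj_W(v) = (-1, 0, 0)

Set up U = [u_1 | ... | u_1] ∈ R^(3×1). The projector onto W = col(U) is P = U (U^T U)^(-1) U^T.
Compute U^T U =
  [1],
and U^T v = (1).
Solve U^T U · c = U^T v for the coefficients: c = (1). The projection is proj_W(v) = U c.
Check: (v - proj_W(v)) · u_1 = 0  (should be 0).
Result: proj_W(v) = (-1, 0, 0).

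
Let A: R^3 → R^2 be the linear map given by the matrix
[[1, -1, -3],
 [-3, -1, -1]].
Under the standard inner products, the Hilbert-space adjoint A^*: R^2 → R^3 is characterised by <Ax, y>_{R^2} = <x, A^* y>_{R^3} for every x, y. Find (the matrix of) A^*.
A^* = A^T =
[[1, -3],
 [-1, -1],
 [-3, -1]]

For real matrices with standard dot products, the defining identity <Ax, y> = <x, A^* y> gives (Ax)^T y = x^T (A^*) y, i.e. x^T A^T y = x^T (A^*) y. Since this holds for all x, y, we must have A^* = A^T. Therefore
A^* =
[[1, -3],
 [-1, -1],
 [-3, -1]].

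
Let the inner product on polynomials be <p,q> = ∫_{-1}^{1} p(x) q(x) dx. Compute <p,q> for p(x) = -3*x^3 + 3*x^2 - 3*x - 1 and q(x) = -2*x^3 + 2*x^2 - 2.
<p,q> = 544/105

Expand the product: p(x)·q(x) = 6*x^6 - 12*x^5 + 12*x^4 + 2*x^3 - 8*x^2 + 6*x + 2.
∫_{-1}^{1} of each monomial x^k gives [2/(k+1) if k even, 0 if k odd]. Integrating term-by-term (or equivalently evaluating the antiderivative F(x) = 6*x^7/7 - 2*x^6 + 12*x^5/5 + x^4/2 - 8*x^3/3 + 3*x^2 + 2*x at the endpoints):
  F(1) − F(−1) = 859/210 − (-229/210) = 544/105.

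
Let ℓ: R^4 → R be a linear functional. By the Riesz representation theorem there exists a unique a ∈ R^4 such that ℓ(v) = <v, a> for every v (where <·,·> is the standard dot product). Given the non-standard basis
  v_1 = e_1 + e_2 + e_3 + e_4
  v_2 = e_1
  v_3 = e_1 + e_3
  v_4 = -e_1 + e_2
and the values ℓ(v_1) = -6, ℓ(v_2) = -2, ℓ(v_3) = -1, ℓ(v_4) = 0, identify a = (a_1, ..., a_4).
a = (-2, -2, 1, -3)

Write a = (a_1, ..., a_4) in the standard basis. For each basis vector v_i, ℓ(v_i) = <v_i, a> is a linear equation in the a_j's. Collect the n equations into a matrix system V a = ℓ, where row i of V is v_i (expressed in the standard basis). Since V is invertible (lower-triangular with 1s on the diagonal, up to permutation), solve by back-substitution:
  V =
[[1, 1, 1, 1],
 [1, 0, 0, 0],
 [1, 0, 1, 0],
 [-1, 1, 0, 0]]
  V a = (-6, -2, -1, 0)
Solving gives a = (-2, -2, 1, -3).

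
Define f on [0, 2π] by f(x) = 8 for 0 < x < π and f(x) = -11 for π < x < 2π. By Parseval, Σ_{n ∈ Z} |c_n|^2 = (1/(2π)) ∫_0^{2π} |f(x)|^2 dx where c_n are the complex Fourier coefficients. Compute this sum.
Σ |c_n|^2 = 185/2

Parseval equates the L^2 energy of f (normalised by 1/(2π)) with the ℓ^2 sum of its Fourier coefficients: (1/(2π)) ∫_0^{2π} |f|^2 = Σ |c_n|^2.
Compute the left side: (1/(2π)) [∫_0^π 8^2 dx + ∫_π^{2π} (-11)^2 dx] = (1/(2π)) · (64π + 121π) = (64 + 121)/2 = 185/2.
So Σ_{n ∈ Z} |c_n|^2 = 185/2.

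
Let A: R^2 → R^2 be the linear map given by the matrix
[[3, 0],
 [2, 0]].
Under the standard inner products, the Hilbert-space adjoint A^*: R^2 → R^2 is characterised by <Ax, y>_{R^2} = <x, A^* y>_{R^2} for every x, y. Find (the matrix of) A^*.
A^* = A^T =
[[3, 2],
 [0, 0]]

For real matrices with standard dot products, the defining identity <Ax, y> = <x, A^* y> gives (Ax)^T y = x^T (A^*) y, i.e. x^T A^T y = x^T (A^*) y. Since this holds for all x, y, we must have A^* = A^T. Therefore
A^* =
[[3, 2],
 [0, 0]].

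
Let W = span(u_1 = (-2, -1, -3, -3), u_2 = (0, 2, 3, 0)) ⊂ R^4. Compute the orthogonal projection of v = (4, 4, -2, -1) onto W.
proj_W(v) = (17/89, 43/178, 45/89, 51/178)

Set up U = [u_1 | ... | u_2] ∈ R^(4×2). The projector onto W = col(U) is P = U (U^T U)^(-1) U^T.
Compute U^T U =
  [23, -11]
  [-11, 13],
and U^T v = (-3, 2).
Solve U^T U · c = U^T v for the coefficients: c = (-17/178, 13/178). The projection is proj_W(v) = U c.
Check: (v - proj_W(v)) · u_1 = 0  (should be 0).
Check: (v - proj_W(v)) · u_2 = 0  (should be 0).
Result: proj_W(v) = (17/89, 43/178, 45/89, 51/178).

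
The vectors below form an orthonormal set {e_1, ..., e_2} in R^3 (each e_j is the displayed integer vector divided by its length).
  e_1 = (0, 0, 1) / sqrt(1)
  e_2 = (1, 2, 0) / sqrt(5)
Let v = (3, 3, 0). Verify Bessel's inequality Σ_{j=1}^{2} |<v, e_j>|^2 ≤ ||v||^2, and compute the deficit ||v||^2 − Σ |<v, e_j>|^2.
Σ |<v, e_j>|^2 = 81/5; ||v||^2 = 18; deficit = 9/5

Write each e_j = u_j / sqrt(<u_j, u_j>) where u_j is the displayed integer vector. Then <v, e_j> = <v, u_j> / sqrt(<u_j, u_j>), so |<v, e_j>|^2 = <v, u_j>^2 / <u_j, u_j>.
Coefficients: <v, e_1> = 0/sqrt(1), <v, e_2> = 9/sqrt(5).
Square and sum: Σ |<v, e_j>|^2 = 81/5.
Compute ||v||^2 = v·v = 18.
Deficit = 18 − 81/5 = 9/5 ≥ 0, confirming Bessel's inequality. (The deficit equals ||v − Σ <v,e_j> e_j||^2, the squared distance from v to span{e_j}.)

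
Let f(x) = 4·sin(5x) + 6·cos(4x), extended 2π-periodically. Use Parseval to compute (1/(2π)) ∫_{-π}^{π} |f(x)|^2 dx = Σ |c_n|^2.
Σ |c_n|^2 = 26

Expand |f|^2 and use orthogonality of {sin(nx), cos(mx)} on [-π, π]:
  ∫_{-π}^{π} sin(nx)^2 dx = π, ∫ cos(mx)^2 dx = π, and cross terms integrate to 0.
So ∫_{-π}^{π} f(x)^2 dx = 4^2 · π + 6^2 · π = (16 + 36)π.
Divide by 2π: (16 + 36)/2 = 26.
By Parseval, this equals Σ |c_n|^2.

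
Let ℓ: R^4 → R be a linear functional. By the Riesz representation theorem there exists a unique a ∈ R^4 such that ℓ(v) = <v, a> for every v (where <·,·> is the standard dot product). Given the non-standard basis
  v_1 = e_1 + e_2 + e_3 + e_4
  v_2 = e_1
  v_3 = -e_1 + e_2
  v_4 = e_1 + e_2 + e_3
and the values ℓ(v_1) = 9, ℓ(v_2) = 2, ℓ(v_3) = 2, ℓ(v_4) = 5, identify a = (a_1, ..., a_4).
a = (2, 4, -1, 4)

Write a = (a_1, ..., a_4) in the standard basis. For each basis vector v_i, ℓ(v_i) = <v_i, a> is a linear equation in the a_j's. Collect the n equations into a matrix system V a = ℓ, where row i of V is v_i (expressed in the standard basis). Since V is invertible (lower-triangular with 1s on the diagonal, up to permutation), solve by back-substitution:
  V =
[[1, 1, 1, 1],
 [1, 0, 0, 0],
 [-1, 1, 0, 0],
 [1, 1, 1, 0]]
  V a = (9, 2, 2, 5)
Solving gives a = (2, 4, -1, 4).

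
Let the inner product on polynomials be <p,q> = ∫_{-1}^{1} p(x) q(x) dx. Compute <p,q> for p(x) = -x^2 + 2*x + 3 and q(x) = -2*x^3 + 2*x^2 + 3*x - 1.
<p,q> = 4/15

Expand the product: p(x)·q(x) = 2*x^5 - 6*x^4 - 5*x^3 + 13*x^2 + 7*x - 3.
∫_{-1}^{1} of each monomial x^k gives [2/(k+1) if k even, 0 if k odd]. Integrating term-by-term (or equivalently evaluating the antiderivative F(x) = x^6/3 - 6*x^5/5 - 5*x^4/4 + 13*x^3/3 + 7*x^2/2 - 3*x at the endpoints):
  F(1) − F(−1) = 163/60 − (49/20) = 4/15.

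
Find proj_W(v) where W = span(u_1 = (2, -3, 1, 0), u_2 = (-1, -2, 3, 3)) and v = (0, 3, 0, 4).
proj_W(v) = (-215/91, 151/91, 64/91, 21/13)

Set up U = [u_1 | ... | u_2] ∈ R^(4×2). The projector onto W = col(U) is P = U (U^T U)^(-1) U^T.
Compute U^T U =
  [14, 7]
  [7, 23],
and U^T v = (-9, 6).
Solve U^T U · c = U^T v for the coefficients: c = (-83/91, 7/13). The projection is proj_W(v) = U c.
Check: (v - proj_W(v)) · u_1 = 0  (should be 0).
Check: (v - proj_W(v)) · u_2 = 0  (should be 0).
Result: proj_W(v) = (-215/91, 151/91, 64/91, 21/13).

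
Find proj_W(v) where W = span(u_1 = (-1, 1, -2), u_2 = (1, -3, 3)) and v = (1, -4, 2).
proj_W(v) = (5/14, -53/14, 17/7)

Set up U = [u_1 | ... | u_2] ∈ R^(3×2). The projector onto W = col(U) is P = U (U^T U)^(-1) U^T.
Compute U^T U =
  [6, -10]
  [-10, 19],
and U^T v = (-9, 19).
Solve U^T U · c = U^T v for the coefficients: c = (19/14, 12/7). The projection is proj_W(v) = U c.
Check: (v - proj_W(v)) · u_1 = 0  (should be 0).
Check: (v - proj_W(v)) · u_2 = 0  (should be 0).
Result: proj_W(v) = (5/14, -53/14, 17/7).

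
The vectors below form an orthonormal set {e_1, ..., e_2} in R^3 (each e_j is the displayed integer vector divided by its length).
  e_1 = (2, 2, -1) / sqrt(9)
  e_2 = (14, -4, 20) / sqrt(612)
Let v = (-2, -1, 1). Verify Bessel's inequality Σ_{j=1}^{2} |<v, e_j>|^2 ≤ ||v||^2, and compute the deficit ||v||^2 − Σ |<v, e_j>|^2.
Σ |<v, e_j>|^2 = 93/17; ||v||^2 = 6; deficit = 9/17

Write each e_j = u_j / sqrt(<u_j, u_j>) where u_j is the displayed integer vector. Then <v, e_j> = <v, u_j> / sqrt(<u_j, u_j>), so |<v, e_j>|^2 = <v, u_j>^2 / <u_j, u_j>.
Coefficients: <v, e_1> = -7/sqrt(9), <v, e_2> = -4/sqrt(612).
Square and sum: Σ |<v, e_j>|^2 = 93/17.
Compute ||v||^2 = v·v = 6.
Deficit = 6 − 93/17 = 9/17 ≥ 0, confirming Bessel's inequality. (The deficit equals ||v − Σ <v,e_j> e_j||^2, the squared distance from v to span{e_j}.)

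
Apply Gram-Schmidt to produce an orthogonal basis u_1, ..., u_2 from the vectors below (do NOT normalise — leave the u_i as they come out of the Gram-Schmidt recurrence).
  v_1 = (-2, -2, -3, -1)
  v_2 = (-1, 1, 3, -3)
Orthogonal basis:
  u_1 = (-2, -2, -3, -1)
  u_2 = (-5/3, 1/3, 2, -10/3)

Apply the Gram-Schmidt recurrence
  u_1 = v_1
  u_i = v_i − Σ_{j<i} ((v_i · u_j) / (u_j · u_j)) · u_j.

Step by step this gives:
  u_1 = (-2, -2, -3, -1)
  u_2 = (-5/3, 1/3, 2, -10/3)

Orthogonality check:
  u_2 · u_1 = 0 (should be 0)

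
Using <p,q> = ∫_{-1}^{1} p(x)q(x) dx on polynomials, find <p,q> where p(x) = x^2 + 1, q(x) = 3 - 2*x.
<p,q> = 8

Expand the product: p(x)·q(x) = -2*x^3 + 3*x^2 - 2*x + 3.
∫_{-1}^{1} of each monomial x^k gives [2/(k+1) if k even, 0 if k odd]. Integrating term-by-term (or equivalently evaluating the antiderivative F(x) = -x^4/2 + x^3 - x^2 + 3*x at the endpoints):
  F(1) − F(−1) = 5/2 − (-11/2) = 8.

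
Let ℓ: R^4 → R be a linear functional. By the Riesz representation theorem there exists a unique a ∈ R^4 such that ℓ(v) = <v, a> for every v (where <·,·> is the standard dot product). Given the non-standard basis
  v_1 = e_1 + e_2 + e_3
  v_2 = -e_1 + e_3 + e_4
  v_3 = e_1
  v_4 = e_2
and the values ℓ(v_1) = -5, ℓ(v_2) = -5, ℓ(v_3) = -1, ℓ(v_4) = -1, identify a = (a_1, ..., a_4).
a = (-1, -1, -3, -3)

Write a = (a_1, ..., a_4) in the standard basis. For each basis vector v_i, ℓ(v_i) = <v_i, a> is a linear equation in the a_j's. Collect the n equations into a matrix system V a = ℓ, where row i of V is v_i (expressed in the standard basis). Since V is invertible (lower-triangular with 1s on the diagonal, up to permutation), solve by back-substitution:
  V =
[[1, 1, 1, 0],
 [-1, 0, 1, 1],
 [1, 0, 0, 0],
 [0, 1, 0, 0]]
  V a = (-5, -5, -1, -1)
Solving gives a = (-1, -1, -3, -3).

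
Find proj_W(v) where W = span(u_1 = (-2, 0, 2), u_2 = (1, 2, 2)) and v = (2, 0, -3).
proj_W(v) = (38/17, -6/17, -47/17)

Set up U = [u_1 | ... | u_2] ∈ R^(3×2). The projector onto W = col(U) is P = U (U^T U)^(-1) U^T.
Compute U^T U =
  [8, 2]
  [2, 9],
and U^T v = (-10, -4).
Solve U^T U · c = U^T v for the coefficients: c = (-41/34, -3/17). The projection is proj_W(v) = U c.
Check: (v - proj_W(v)) · u_1 = 0  (should be 0).
Check: (v - proj_W(v)) · u_2 = 0  (should be 0).
Result: proj_W(v) = (38/17, -6/17, -47/17).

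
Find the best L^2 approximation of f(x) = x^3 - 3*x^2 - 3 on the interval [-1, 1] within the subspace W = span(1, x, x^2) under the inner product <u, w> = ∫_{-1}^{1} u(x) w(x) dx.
g(x) = -3*x^2 + 3*x/5 - 3

The best approximation g ∈ W is the orthogonal projection of f onto W. Writing g = a_0 + a_1 x + a_2 x^2, the coefficients solve the normal equations G · a = b where
  G_{ij} = <φ_i, φ_j> and b_i = <f, φ_i>, with φ_0 = 1, φ_1 = x, φ_2 = x^2.
G =
  [2, 0, 2/3]
  [0, 2/3, 0]
  [2/3, 0, 2/5],
b = (-8, 2/5, -16/5).
Solving gives a_0 = -3, a_1 = 3/5, a_2 = -3, so
  g(x) = -3*x^2 + 3*x/5 - 3.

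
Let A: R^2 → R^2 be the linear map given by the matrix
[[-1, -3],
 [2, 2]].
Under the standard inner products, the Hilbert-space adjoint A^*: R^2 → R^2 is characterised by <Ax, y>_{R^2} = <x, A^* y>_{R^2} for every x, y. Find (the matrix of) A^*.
A^* = A^T =
[[-1, 2],
 [-3, 2]]

For real matrices with standard dot products, the defining identity <Ax, y> = <x, A^* y> gives (Ax)^T y = x^T (A^*) y, i.e. x^T A^T y = x^T (A^*) y. Since this holds for all x, y, we must have A^* = A^T. Therefore
A^* =
[[-1, 2],
 [-3, 2]].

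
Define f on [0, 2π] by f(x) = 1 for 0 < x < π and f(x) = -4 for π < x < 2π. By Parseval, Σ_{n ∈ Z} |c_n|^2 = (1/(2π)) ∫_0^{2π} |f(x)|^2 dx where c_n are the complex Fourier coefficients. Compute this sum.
Σ |c_n|^2 = 17/2

Parseval equates the L^2 energy of f (normalised by 1/(2π)) with the ℓ^2 sum of its Fourier coefficients: (1/(2π)) ∫_0^{2π} |f|^2 = Σ |c_n|^2.
Compute the left side: (1/(2π)) [∫_0^π 1^2 dx + ∫_π^{2π} (-4)^2 dx] = (1/(2π)) · (1π + 16π) = (1 + 16)/2 = 17/2.
So Σ_{n ∈ Z} |c_n|^2 = 17/2.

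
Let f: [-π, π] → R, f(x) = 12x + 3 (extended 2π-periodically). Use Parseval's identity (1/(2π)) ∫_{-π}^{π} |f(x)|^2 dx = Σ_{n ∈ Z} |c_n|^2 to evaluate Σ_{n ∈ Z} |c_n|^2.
Σ |c_n|^2 = 48π^2 + 9

Expand and integrate term by term over [-π, π]:
  ∫ (12x)^2 dx = 144·(2π^3/3); ∫ 2·12·(3)·x dx = 0 (odd integrand); ∫ 3^2 dx = 9·2π.
So (1/(2π)) ∫_{-π}^{π} (12x + 3)^2 dx = 144π^2/3 + 9 = 48π^2 + 9.
Parseval ⇒ Σ |c_n|^2 = 48π^2 + 9.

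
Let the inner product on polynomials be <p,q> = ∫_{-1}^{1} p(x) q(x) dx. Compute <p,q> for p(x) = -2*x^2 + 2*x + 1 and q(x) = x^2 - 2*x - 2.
<p,q> = -62/15

Expand the product: p(x)·q(x) = -2*x^4 + 6*x^3 + x^2 - 6*x - 2.
∫_{-1}^{1} of each monomial x^k gives [2/(k+1) if k even, 0 if k odd]. Integrating term-by-term (or equivalently evaluating the antiderivative F(x) = -2*x^5/5 + 3*x^4/2 + x^3/3 - 3*x^2 - 2*x at the endpoints):
  F(1) − F(−1) = -107/30 − (17/30) = -62/15.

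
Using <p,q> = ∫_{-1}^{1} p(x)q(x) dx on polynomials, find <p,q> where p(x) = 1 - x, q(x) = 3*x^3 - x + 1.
<p,q> = 22/15

Expand the product: p(x)·q(x) = -3*x^4 + 3*x^3 + x^2 - 2*x + 1.
∫_{-1}^{1} of each monomial x^k gives [2/(k+1) if k even, 0 if k odd]. Integrating term-by-term (or equivalently evaluating the antiderivative F(x) = -3*x^5/5 + 3*x^4/4 + x^3/3 - x^2 + x at the endpoints):
  F(1) − F(−1) = 29/60 − (-59/60) = 22/15.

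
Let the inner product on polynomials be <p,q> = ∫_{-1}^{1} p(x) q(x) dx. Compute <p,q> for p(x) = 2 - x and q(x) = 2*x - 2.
<p,q> = -28/3

Expand the product: p(x)·q(x) = -2*x^2 + 6*x - 4.
∫_{-1}^{1} of each monomial x^k gives [2/(k+1) if k even, 0 if k odd]. Integrating term-by-term (or equivalently evaluating the antiderivative F(x) = -2*x^3/3 + 3*x^2 - 4*x at the endpoints):
  F(1) − F(−1) = -5/3 − (23/3) = -28/3.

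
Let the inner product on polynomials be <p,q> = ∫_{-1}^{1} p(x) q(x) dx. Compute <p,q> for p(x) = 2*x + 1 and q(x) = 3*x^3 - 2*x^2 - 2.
<p,q> = -44/15

Expand the product: p(x)·q(x) = 6*x^4 - x^3 - 2*x^2 - 4*x - 2.
∫_{-1}^{1} of each monomial x^k gives [2/(k+1) if k even, 0 if k odd]. Integrating term-by-term (or equivalently evaluating the antiderivative F(x) = 6*x^5/5 - x^4/4 - 2*x^3/3 - 2*x^2 - 2*x at the endpoints):
  F(1) − F(−1) = -223/60 − (-47/60) = -44/15.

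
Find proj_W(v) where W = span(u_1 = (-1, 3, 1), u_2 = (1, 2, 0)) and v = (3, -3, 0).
proj_W(v) = (12/5, -27/10, -3/2)

Set up U = [u_1 | ... | u_2] ∈ R^(3×2). The projector onto W = col(U) is P = U (U^T U)^(-1) U^T.
Compute U^T U =
  [11, 5]
  [5, 5],
and U^T v = (-12, -3).
Solve U^T U · c = U^T v for the coefficients: c = (-3/2, 9/10). The projection is proj_W(v) = U c.
Check: (v - proj_W(v)) · u_1 = 0  (should be 0).
Check: (v - proj_W(v)) · u_2 = 0  (should be 0).
Result: proj_W(v) = (12/5, -27/10, -3/2).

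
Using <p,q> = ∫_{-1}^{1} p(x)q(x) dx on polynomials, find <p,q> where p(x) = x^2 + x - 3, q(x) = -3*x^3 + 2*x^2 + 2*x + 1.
<p,q> = -42/5

Expand the product: p(x)·q(x) = -3*x^5 - x^4 + 13*x^3 - 3*x^2 - 5*x - 3.
∫_{-1}^{1} of each monomial x^k gives [2/(k+1) if k even, 0 if k odd]. Integrating term-by-term (or equivalently evaluating the antiderivative F(x) = -x^6/2 - x^5/5 + 13*x^4/4 - x^3 - 5*x^2/2 - 3*x at the endpoints):
  F(1) − F(−1) = -79/20 − (89/20) = -42/5.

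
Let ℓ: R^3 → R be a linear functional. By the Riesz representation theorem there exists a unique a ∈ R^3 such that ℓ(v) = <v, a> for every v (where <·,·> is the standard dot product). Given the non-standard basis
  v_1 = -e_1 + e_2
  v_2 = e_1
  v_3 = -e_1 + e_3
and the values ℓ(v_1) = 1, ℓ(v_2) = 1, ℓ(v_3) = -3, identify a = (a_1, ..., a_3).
a = (1, 2, -2)

Write a = (a_1, ..., a_3) in the standard basis. For each basis vector v_i, ℓ(v_i) = <v_i, a> is a linear equation in the a_j's. Collect the n equations into a matrix system V a = ℓ, where row i of V is v_i (expressed in the standard basis). Since V is invertible (lower-triangular with 1s on the diagonal, up to permutation), solve by back-substitution:
  V =
[[-1, 1, 0],
 [1, 0, 0],
 [-1, 0, 1]]
  V a = (1, 1, -3)
Solving gives a = (1, 2, -2).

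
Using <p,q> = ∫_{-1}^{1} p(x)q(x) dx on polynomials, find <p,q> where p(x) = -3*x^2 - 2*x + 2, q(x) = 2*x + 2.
<p,q> = 4/3

Expand the product: p(x)·q(x) = -6*x^3 - 10*x^2 + 4.
∫_{-1}^{1} of each monomial x^k gives [2/(k+1) if k even, 0 if k odd]. Integrating term-by-term (or equivalently evaluating the antiderivative F(x) = -3*x^4/2 - 10*x^3/3 + 4*x at the endpoints):
  F(1) − F(−1) = -5/6 − (-13/6) = 4/3.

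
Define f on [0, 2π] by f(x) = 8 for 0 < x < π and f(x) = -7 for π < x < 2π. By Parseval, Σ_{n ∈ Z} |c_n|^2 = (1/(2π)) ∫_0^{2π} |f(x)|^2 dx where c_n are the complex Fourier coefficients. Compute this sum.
Σ |c_n|^2 = 113/2

Parseval equates the L^2 energy of f (normalised by 1/(2π)) with the ℓ^2 sum of its Fourier coefficients: (1/(2π)) ∫_0^{2π} |f|^2 = Σ |c_n|^2.
Compute the left side: (1/(2π)) [∫_0^π 8^2 dx + ∫_π^{2π} (-7)^2 dx] = (1/(2π)) · (64π + 49π) = (64 + 49)/2 = 113/2.
So Σ_{n ∈ Z} |c_n|^2 = 113/2.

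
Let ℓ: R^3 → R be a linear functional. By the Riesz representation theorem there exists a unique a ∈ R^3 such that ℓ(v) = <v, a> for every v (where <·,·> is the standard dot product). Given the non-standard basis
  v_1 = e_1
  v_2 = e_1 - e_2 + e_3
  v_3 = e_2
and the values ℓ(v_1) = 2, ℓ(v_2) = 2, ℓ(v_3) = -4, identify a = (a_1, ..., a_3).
a = (2, -4, -4)

Write a = (a_1, ..., a_3) in the standard basis. For each basis vector v_i, ℓ(v_i) = <v_i, a> is a linear equation in the a_j's. Collect the n equations into a matrix system V a = ℓ, where row i of V is v_i (expressed in the standard basis). Since V is invertible (lower-triangular with 1s on the diagonal, up to permutation), solve by back-substitution:
  V =
[[1, 0, 0],
 [1, -1, 1],
 [0, 1, 0]]
  V a = (2, 2, -4)
Solving gives a = (2, -4, -4).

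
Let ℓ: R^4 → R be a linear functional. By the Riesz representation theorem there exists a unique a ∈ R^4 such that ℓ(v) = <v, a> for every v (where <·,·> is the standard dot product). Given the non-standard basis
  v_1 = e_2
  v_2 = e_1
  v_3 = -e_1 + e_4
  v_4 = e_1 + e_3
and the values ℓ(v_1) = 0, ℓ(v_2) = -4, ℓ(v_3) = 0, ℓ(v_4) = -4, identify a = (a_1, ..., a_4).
a = (-4, 0, 0, -4)

Write a = (a_1, ..., a_4) in the standard basis. For each basis vector v_i, ℓ(v_i) = <v_i, a> is a linear equation in the a_j's. Collect the n equations into a matrix system V a = ℓ, where row i of V is v_i (expressed in the standard basis). Since V is invertible (lower-triangular with 1s on the diagonal, up to permutation), solve by back-substitution:
  V =
[[0, 1, 0, 0],
 [1, 0, 0, 0],
 [-1, 0, 0, 1],
 [1, 0, 1, 0]]
  V a = (0, -4, 0, -4)
Solving gives a = (-4, 0, 0, -4).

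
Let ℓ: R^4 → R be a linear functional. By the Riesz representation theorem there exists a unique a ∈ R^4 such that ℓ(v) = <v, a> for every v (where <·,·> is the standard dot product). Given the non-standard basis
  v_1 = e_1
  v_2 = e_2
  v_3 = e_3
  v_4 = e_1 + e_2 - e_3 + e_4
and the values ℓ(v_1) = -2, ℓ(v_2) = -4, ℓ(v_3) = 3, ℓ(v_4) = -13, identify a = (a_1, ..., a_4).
a = (-2, -4, 3, -4)

Write a = (a_1, ..., a_4) in the standard basis. For each basis vector v_i, ℓ(v_i) = <v_i, a> is a linear equation in the a_j's. Collect the n equations into a matrix system V a = ℓ, where row i of V is v_i (expressed in the standard basis). Since V is invertible (lower-triangular with 1s on the diagonal, up to permutation), solve by back-substitution:
  V =
[[1, 0, 0, 0],
 [0, 1, 0, 0],
 [0, 0, 1, 0],
 [1, 1, -1, 1]]
  V a = (-2, -4, 3, -13)
Solving gives a = (-2, -4, 3, -4).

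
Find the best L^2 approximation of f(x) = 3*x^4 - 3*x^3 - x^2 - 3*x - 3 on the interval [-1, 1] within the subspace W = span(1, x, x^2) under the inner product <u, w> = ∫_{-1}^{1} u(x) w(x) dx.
g(x) = 11*x^2/7 - 24*x/5 - 114/35

The best approximation g ∈ W is the orthogonal projection of f onto W. Writing g = a_0 + a_1 x + a_2 x^2, the coefficients solve the normal equations G · a = b where
  G_{ij} = <φ_i, φ_j> and b_i = <f, φ_i>, with φ_0 = 1, φ_1 = x, φ_2 = x^2.
G =
  [2, 0, 2/3]
  [0, 2/3, 0]
  [2/3, 0, 2/5],
b = (-82/15, -16/5, -54/35).
Solving gives a_0 = -114/35, a_1 = -24/5, a_2 = 11/7, so
  g(x) = 11*x^2/7 - 24*x/5 - 114/35.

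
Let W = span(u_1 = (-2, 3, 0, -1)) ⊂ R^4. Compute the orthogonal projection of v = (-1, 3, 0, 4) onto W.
proj_W(v) = (-1, 3/2, 0, -1/2)

Set up U = [u_1 | ... | u_1] ∈ R^(4×1). The projector onto W = col(U) is P = U (U^T U)^(-1) U^T.
Compute U^T U =
  [14],
and U^T v = (7).
Solve U^T U · c = U^T v for the coefficients: c = (1/2). The projection is proj_W(v) = U c.
Check: (v - proj_W(v)) · u_1 = 0  (should be 0).
Result: proj_W(v) = (-1, 3/2, 0, -1/2).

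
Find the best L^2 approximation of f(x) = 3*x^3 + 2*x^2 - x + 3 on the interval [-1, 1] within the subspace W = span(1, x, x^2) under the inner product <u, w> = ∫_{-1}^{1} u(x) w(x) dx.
g(x) = 2*x^2 + 4*x/5 + 3

The best approximation g ∈ W is the orthogonal projection of f onto W. Writing g = a_0 + a_1 x + a_2 x^2, the coefficients solve the normal equations G · a = b where
  G_{ij} = <φ_i, φ_j> and b_i = <f, φ_i>, with φ_0 = 1, φ_1 = x, φ_2 = x^2.
G =
  [2, 0, 2/3]
  [0, 2/3, 0]
  [2/3, 0, 2/5],
b = (22/3, 8/15, 14/5).
Solving gives a_0 = 3, a_1 = 4/5, a_2 = 2, so
  g(x) = 2*x^2 + 4*x/5 + 3.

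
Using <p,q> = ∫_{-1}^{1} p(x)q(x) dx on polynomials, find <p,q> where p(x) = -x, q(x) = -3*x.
<p,q> = 2

Expand the product: p(x)·q(x) = 3*x^2.
∫_{-1}^{1} of each monomial x^k gives [2/(k+1) if k even, 0 if k odd]. Integrating term-by-term (or equivalently evaluating the antiderivative F(x) = x^3 at the endpoints):
  F(1) − F(−1) = 1 − (-1) = 2.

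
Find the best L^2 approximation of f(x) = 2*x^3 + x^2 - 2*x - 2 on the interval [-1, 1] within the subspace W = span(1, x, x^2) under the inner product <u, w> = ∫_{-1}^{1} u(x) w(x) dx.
g(x) = x^2 - 4*x/5 - 2

The best approximation g ∈ W is the orthogonal projection of f onto W. Writing g = a_0 + a_1 x + a_2 x^2, the coefficients solve the normal equations G · a = b where
  G_{ij} = <φ_i, φ_j> and b_i = <f, φ_i>, with φ_0 = 1, φ_1 = x, φ_2 = x^2.
G =
  [2, 0, 2/3]
  [0, 2/3, 0]
  [2/3, 0, 2/5],
b = (-10/3, -8/15, -14/15).
Solving gives a_0 = -2, a_1 = -4/5, a_2 = 1, so
  g(x) = x^2 - 4*x/5 - 2.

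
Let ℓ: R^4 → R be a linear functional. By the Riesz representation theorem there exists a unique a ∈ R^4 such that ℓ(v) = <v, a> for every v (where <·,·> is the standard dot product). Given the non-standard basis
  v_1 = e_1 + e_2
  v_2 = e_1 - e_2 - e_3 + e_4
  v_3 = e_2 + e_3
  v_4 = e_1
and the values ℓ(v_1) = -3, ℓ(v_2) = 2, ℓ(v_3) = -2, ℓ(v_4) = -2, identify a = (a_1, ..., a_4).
a = (-2, -1, -1, 2)

Write a = (a_1, ..., a_4) in the standard basis. For each basis vector v_i, ℓ(v_i) = <v_i, a> is a linear equation in the a_j's. Collect the n equations into a matrix system V a = ℓ, where row i of V is v_i (expressed in the standard basis). Since V is invertible (lower-triangular with 1s on the diagonal, up to permutation), solve by back-substitution:
  V =
[[1, 1, 0, 0],
 [1, -1, -1, 1],
 [0, 1, 1, 0],
 [1, 0, 0, 0]]
  V a = (-3, 2, -2, -2)
Solving gives a = (-2, -1, -1, 2).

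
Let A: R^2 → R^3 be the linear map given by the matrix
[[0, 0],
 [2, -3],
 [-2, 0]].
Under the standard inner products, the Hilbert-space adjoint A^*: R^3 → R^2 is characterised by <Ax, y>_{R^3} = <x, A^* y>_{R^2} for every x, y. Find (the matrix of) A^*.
A^* = A^T =
[[0, 2, -2],
 [0, -3, 0]]

For real matrices with standard dot products, the defining identity <Ax, y> = <x, A^* y> gives (Ax)^T y = x^T (A^*) y, i.e. x^T A^T y = x^T (A^*) y. Since this holds for all x, y, we must have A^* = A^T. Therefore
A^* =
[[0, 2, -2],
 [0, -3, 0]].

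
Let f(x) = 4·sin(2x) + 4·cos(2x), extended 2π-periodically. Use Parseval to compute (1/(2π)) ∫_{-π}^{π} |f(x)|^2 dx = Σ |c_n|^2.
Σ |c_n|^2 = 16

Expand |f|^2 and use orthogonality of {sin(nx), cos(mx)} on [-π, π]:
  ∫_{-π}^{π} sin(nx)^2 dx = π, ∫ cos(mx)^2 dx = π, and cross terms integrate to 0.
So ∫_{-π}^{π} f(x)^2 dx = 4^2 · π + 4^2 · π = (16 + 16)π.
Divide by 2π: (16 + 16)/2 = 16.
By Parseval, this equals Σ |c_n|^2.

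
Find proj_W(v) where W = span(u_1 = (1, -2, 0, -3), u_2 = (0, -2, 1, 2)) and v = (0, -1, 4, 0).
proj_W(v) = (15/61, -118/61, 44/61, 43/61)

Set up U = [u_1 | ... | u_2] ∈ R^(4×2). The projector onto W = col(U) is P = U (U^T U)^(-1) U^T.
Compute U^T U =
  [14, -2]
  [-2, 9],
and U^T v = (2, 6).
Solve U^T U · c = U^T v for the coefficients: c = (15/61, 44/61). The projection is proj_W(v) = U c.
Check: (v - proj_W(v)) · u_1 = 0  (should be 0).
Check: (v - proj_W(v)) · u_2 = 0  (should be 0).
Result: proj_W(v) = (15/61, -118/61, 44/61, 43/61).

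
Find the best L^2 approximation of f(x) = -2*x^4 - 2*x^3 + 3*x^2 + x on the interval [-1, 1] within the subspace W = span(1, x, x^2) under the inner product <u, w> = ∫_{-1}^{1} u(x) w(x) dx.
g(x) = 9*x^2/7 - x/5 + 6/35

The best approximation g ∈ W is the orthogonal projection of f onto W. Writing g = a_0 + a_1 x + a_2 x^2, the coefficients solve the normal equations G · a = b where
  G_{ij} = <φ_i, φ_j> and b_i = <f, φ_i>, with φ_0 = 1, φ_1 = x, φ_2 = x^2.
G =
  [2, 0, 2/3]
  [0, 2/3, 0]
  [2/3, 0, 2/5],
b = (6/5, -2/15, 22/35).
Solving gives a_0 = 6/35, a_1 = -1/5, a_2 = 9/7, so
  g(x) = 9*x^2/7 - x/5 + 6/35.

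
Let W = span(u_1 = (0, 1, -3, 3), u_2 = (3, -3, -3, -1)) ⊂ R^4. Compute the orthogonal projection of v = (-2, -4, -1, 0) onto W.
proj_W(v) = (522/523, -577/523, -357/523, -339/523)

Set up U = [u_1 | ... | u_2] ∈ R^(4×2). The projector onto W = col(U) is P = U (U^T U)^(-1) U^T.
Compute U^T U =
  [19, 3]
  [3, 28],
and U^T v = (-1, 9).
Solve U^T U · c = U^T v for the coefficients: c = (-55/523, 174/523). The projection is proj_W(v) = U c.
Check: (v - proj_W(v)) · u_1 = 0  (should be 0).
Check: (v - proj_W(v)) · u_2 = 0  (should be 0).
Result: proj_W(v) = (522/523, -577/523, -357/523, -339/523).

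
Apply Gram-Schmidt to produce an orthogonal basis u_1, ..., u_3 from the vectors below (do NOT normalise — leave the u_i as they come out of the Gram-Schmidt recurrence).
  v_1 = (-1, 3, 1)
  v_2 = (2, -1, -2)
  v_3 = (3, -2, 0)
Orthogonal basis:
  u_1 = (-1, 3, 1)
  u_2 = (15/11, 10/11, -15/11)
  u_3 = (3/2, 0, 3/2)

Apply the Gram-Schmidt recurrence
  u_1 = v_1
  u_i = v_i − Σ_{j<i} ((v_i · u_j) / (u_j · u_j)) · u_j.

Step by step this gives:
  u_1 = (-1, 3, 1)
  u_2 = (15/11, 10/11, -15/11)
  u_3 = (3/2, 0, 3/2)

Orthogonality check:
  u_2 · u_1 = 0 (should be 0)
  u_3 · u_1 = 0 (should be 0)
  u_3 · u_2 = 0 (should be 0)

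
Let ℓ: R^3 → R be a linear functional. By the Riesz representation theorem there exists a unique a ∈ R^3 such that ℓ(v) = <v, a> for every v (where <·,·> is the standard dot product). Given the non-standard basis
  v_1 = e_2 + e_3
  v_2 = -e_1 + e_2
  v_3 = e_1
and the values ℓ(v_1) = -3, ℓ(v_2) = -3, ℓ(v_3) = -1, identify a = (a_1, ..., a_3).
a = (-1, -4, 1)

Write a = (a_1, ..., a_3) in the standard basis. For each basis vector v_i, ℓ(v_i) = <v_i, a> is a linear equation in the a_j's. Collect the n equations into a matrix system V a = ℓ, where row i of V is v_i (expressed in the standard basis). Since V is invertible (lower-triangular with 1s on the diagonal, up to permutation), solve by back-substitution:
  V =
[[0, 1, 1],
 [-1, 1, 0],
 [1, 0, 0]]
  V a = (-3, -3, -1)
Solving gives a = (-1, -4, 1).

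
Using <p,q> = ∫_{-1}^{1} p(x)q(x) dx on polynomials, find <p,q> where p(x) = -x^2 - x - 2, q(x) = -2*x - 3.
<p,q> = 46/3

Expand the product: p(x)·q(x) = 2*x^3 + 5*x^2 + 7*x + 6.
∫_{-1}^{1} of each monomial x^k gives [2/(k+1) if k even, 0 if k odd]. Integrating term-by-term (or equivalently evaluating the antiderivative F(x) = x^4/2 + 5*x^3/3 + 7*x^2/2 + 6*x at the endpoints):
  F(1) − F(−1) = 35/3 − (-11/3) = 46/3.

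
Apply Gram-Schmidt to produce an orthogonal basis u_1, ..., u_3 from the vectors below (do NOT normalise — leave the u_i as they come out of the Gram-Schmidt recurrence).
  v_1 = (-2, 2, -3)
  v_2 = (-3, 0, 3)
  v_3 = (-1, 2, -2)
Orthogonal basis:
  u_1 = (-2, 2, -3)
  u_2 = (-57/17, 6/17, 42/17)
  u_3 = (8/33, 20/33, 8/33)

Apply the Gram-Schmidt recurrence
  u_1 = v_1
  u_i = v_i − Σ_{j<i} ((v_i · u_j) / (u_j · u_j)) · u_j.

Step by step this gives:
  u_1 = (-2, 2, -3)
  u_2 = (-57/17, 6/17, 42/17)
  u_3 = (8/33, 20/33, 8/33)

Orthogonality check:
  u_2 · u_1 = 0 (should be 0)
  u_3 · u_1 = 0 (should be 0)
  u_3 · u_2 = 0 (should be 0)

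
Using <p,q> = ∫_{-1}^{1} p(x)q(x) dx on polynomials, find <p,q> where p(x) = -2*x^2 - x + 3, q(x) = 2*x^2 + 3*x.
<p,q> = 2/5

Expand the product: p(x)·q(x) = -4*x^4 - 8*x^3 + 3*x^2 + 9*x.
∫_{-1}^{1} of each monomial x^k gives [2/(k+1) if k even, 0 if k odd]. Integrating term-by-term (or equivalently evaluating the antiderivative F(x) = -4*x^5/5 - 2*x^4 + x^3 + 9*x^2/2 at the endpoints):
  F(1) − F(−1) = 27/10 − (23/10) = 2/5.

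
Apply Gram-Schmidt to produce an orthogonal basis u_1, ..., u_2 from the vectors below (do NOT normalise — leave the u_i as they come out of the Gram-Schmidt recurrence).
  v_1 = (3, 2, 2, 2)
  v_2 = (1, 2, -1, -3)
Orthogonal basis:
  u_1 = (3, 2, 2, 2)
  u_2 = (8/7, 44/21, -19/21, -61/21)

Apply the Gram-Schmidt recurrence
  u_1 = v_1
  u_i = v_i − Σ_{j<i} ((v_i · u_j) / (u_j · u_j)) · u_j.

Step by step this gives:
  u_1 = (3, 2, 2, 2)
  u_2 = (8/7, 44/21, -19/21, -61/21)

Orthogonality check:
  u_2 · u_1 = 0 (should be 0)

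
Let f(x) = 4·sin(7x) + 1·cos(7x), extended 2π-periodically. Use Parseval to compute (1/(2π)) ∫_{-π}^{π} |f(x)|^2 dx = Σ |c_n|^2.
Σ |c_n|^2 = 17/2

Expand |f|^2 and use orthogonality of {sin(nx), cos(mx)} on [-π, π]:
  ∫_{-π}^{π} sin(nx)^2 dx = π, ∫ cos(mx)^2 dx = π, and cross terms integrate to 0.
So ∫_{-π}^{π} f(x)^2 dx = 4^2 · π + 1^2 · π = (16 + 1)π.
Divide by 2π: (16 + 1)/2 = 17/2.
By Parseval, this equals Σ |c_n|^2.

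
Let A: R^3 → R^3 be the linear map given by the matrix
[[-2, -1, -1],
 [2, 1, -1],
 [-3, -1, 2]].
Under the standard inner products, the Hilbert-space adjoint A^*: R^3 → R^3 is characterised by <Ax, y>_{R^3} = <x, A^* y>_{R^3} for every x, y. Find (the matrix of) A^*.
A^* = A^T =
[[-2, 2, -3],
 [-1, 1, -1],
 [-1, -1, 2]]

For real matrices with standard dot products, the defining identity <Ax, y> = <x, A^* y> gives (Ax)^T y = x^T (A^*) y, i.e. x^T A^T y = x^T (A^*) y. Since this holds for all x, y, we must have A^* = A^T. Therefore
A^* =
[[-2, 2, -3],
 [-1, 1, -1],
 [-1, -1, 2]].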